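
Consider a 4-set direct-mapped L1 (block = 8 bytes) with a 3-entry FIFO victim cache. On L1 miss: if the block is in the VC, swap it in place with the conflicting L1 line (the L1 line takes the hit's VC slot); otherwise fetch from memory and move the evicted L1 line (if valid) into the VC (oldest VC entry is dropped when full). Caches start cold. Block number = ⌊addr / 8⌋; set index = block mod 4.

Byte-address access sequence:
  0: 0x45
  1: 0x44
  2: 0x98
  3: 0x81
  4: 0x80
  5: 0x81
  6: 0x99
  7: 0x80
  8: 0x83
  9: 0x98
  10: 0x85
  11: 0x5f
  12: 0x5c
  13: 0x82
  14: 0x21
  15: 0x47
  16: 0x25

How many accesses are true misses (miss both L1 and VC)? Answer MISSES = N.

0: 0x45 (blk 8, set 0) → MISS  vc=[]
1: 0x44 (blk 8, set 0) → L1-HIT  vc=[]
2: 0x98 (blk 19, set 3) → MISS  vc=[]
3: 0x81 (blk 16, set 0) → MISS  vc=[8]
4: 0x80 (blk 16, set 0) → L1-HIT  vc=[8]
5: 0x81 (blk 16, set 0) → L1-HIT  vc=[8]
6: 0x99 (blk 19, set 3) → L1-HIT  vc=[8]
7: 0x80 (blk 16, set 0) → L1-HIT  vc=[8]
8: 0x83 (blk 16, set 0) → L1-HIT  vc=[8]
9: 0x98 (blk 19, set 3) → L1-HIT  vc=[8]
10: 0x85 (blk 16, set 0) → L1-HIT  vc=[8]
11: 0x5f (blk 11, set 3) → MISS  vc=[8, 19]
12: 0x5c (blk 11, set 3) → L1-HIT  vc=[8, 19]
13: 0x82 (blk 16, set 0) → L1-HIT  vc=[8, 19]
14: 0x21 (blk 4, set 0) → MISS  vc=[8, 19, 16]
15: 0x47 (blk 8, set 0) → VC-HIT  vc=[4, 19, 16]
16: 0x25 (blk 4, set 0) → VC-HIT  vc=[8, 19, 16]

MISSES = 5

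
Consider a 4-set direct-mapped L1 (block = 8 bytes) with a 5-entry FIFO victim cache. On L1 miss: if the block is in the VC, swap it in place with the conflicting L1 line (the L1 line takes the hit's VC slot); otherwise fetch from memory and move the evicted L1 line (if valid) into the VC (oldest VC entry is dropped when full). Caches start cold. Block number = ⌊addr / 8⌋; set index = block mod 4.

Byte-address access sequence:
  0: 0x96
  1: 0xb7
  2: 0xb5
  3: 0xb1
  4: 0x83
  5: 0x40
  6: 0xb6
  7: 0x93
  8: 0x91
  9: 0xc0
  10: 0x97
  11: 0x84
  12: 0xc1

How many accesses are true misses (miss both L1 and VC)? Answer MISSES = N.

MISSES = 5

0: 0x96 (blk 18, set 2) → MISS  vc=[]
1: 0xb7 (blk 22, set 2) → MISS  vc=[18]
2: 0xb5 (blk 22, set 2) → L1-HIT  vc=[18]
3: 0xb1 (blk 22, set 2) → L1-HIT  vc=[18]
4: 0x83 (blk 16, set 0) → MISS  vc=[18]
5: 0x40 (blk 8, set 0) → MISS  vc=[18, 16]
6: 0xb6 (blk 22, set 2) → L1-HIT  vc=[18, 16]
7: 0x93 (blk 18, set 2) → VC-HIT  vc=[22, 16]
8: 0x91 (blk 18, set 2) → L1-HIT  vc=[22, 16]
9: 0xc0 (blk 24, set 0) → MISS  vc=[22, 16, 8]
10: 0x97 (blk 18, set 2) → L1-HIT  vc=[22, 16, 8]
11: 0x84 (blk 16, set 0) → VC-HIT  vc=[22, 24, 8]
12: 0xc1 (blk 24, set 0) → VC-HIT  vc=[22, 16, 8]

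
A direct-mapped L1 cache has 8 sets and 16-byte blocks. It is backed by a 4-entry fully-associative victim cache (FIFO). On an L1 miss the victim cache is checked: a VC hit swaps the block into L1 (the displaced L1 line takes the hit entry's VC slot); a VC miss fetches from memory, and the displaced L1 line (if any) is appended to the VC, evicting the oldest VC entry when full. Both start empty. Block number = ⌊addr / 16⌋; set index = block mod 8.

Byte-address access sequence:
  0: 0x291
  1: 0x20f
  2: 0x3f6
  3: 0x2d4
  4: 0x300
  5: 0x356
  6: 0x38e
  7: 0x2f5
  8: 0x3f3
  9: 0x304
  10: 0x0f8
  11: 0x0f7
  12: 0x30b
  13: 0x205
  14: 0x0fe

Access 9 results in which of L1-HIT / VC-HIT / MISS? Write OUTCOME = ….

OUTCOME = VC-HIT

0: 0x291 (blk 41, set 1) → MISS  vc=[]
1: 0x20f (blk 32, set 0) → MISS  vc=[]
2: 0x3f6 (blk 63, set 7) → MISS  vc=[]
3: 0x2d4 (blk 45, set 5) → MISS  vc=[]
4: 0x300 (blk 48, set 0) → MISS  vc=[32]
5: 0x356 (blk 53, set 5) → MISS  vc=[32, 45]
6: 0x38e (blk 56, set 0) → MISS  vc=[32, 45, 48]
7: 0x2f5 (blk 47, set 7) → MISS  vc=[32, 45, 48, 63]
8: 0x3f3 (blk 63, set 7) → VC-HIT  vc=[32, 45, 48, 47]
9: 0x304 (blk 48, set 0) → VC-HIT  vc=[32, 45, 56, 47]
10: 0xf8 (blk 15, set 7) → MISS  vc=[45, 56, 47, 63]
11: 0xf7 (blk 15, set 7) → L1-HIT  vc=[45, 56, 47, 63]
12: 0x30b (blk 48, set 0) → L1-HIT  vc=[45, 56, 47, 63]
13: 0x205 (blk 32, set 0) → MISS  vc=[56, 47, 63, 48]
14: 0xfe (blk 15, set 7) → L1-HIT  vc=[56, 47, 63, 48]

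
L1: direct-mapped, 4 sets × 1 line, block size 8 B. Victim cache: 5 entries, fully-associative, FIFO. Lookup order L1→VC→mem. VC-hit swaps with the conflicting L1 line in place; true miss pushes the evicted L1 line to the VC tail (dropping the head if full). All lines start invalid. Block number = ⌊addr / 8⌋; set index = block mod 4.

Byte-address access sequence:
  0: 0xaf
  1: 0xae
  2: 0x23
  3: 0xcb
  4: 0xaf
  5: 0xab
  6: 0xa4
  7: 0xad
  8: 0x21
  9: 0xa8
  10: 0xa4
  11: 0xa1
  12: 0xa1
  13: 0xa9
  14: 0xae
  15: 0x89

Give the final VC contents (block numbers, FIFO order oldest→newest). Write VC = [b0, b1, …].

VC = [25, 4, 21]

0: 0xaf (blk 21, set 1) → MISS  vc=[]
1: 0xae (blk 21, set 1) → L1-HIT  vc=[]
2: 0x23 (blk 4, set 0) → MISS  vc=[]
3: 0xcb (blk 25, set 1) → MISS  vc=[21]
4: 0xaf (blk 21, set 1) → VC-HIT  vc=[25]
5: 0xab (blk 21, set 1) → L1-HIT  vc=[25]
6: 0xa4 (blk 20, set 0) → MISS  vc=[25, 4]
7: 0xad (blk 21, set 1) → L1-HIT  vc=[25, 4]
8: 0x21 (blk 4, set 0) → VC-HIT  vc=[25, 20]
9: 0xa8 (blk 21, set 1) → L1-HIT  vc=[25, 20]
10: 0xa4 (blk 20, set 0) → VC-HIT  vc=[25, 4]
11: 0xa1 (blk 20, set 0) → L1-HIT  vc=[25, 4]
12: 0xa1 (blk 20, set 0) → L1-HIT  vc=[25, 4]
13: 0xa9 (blk 21, set 1) → L1-HIT  vc=[25, 4]
14: 0xae (blk 21, set 1) → L1-HIT  vc=[25, 4]
15: 0x89 (blk 17, set 1) → MISS  vc=[25, 4, 21]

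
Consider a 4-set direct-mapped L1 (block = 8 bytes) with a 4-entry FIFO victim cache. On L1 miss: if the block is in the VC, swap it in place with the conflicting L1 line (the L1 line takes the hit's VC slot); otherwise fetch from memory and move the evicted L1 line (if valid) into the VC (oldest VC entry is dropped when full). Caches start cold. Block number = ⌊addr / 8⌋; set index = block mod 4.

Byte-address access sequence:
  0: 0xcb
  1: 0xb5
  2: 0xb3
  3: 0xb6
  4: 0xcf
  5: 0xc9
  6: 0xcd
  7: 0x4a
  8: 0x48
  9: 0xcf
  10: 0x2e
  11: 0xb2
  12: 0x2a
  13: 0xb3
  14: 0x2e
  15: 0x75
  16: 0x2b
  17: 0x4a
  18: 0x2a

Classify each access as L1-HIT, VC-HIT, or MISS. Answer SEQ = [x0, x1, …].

0: 0xcb (blk 25, set 1) → MISS  vc=[]
1: 0xb5 (blk 22, set 2) → MISS  vc=[]
2: 0xb3 (blk 22, set 2) → L1-HIT  vc=[]
3: 0xb6 (blk 22, set 2) → L1-HIT  vc=[]
4: 0xcf (blk 25, set 1) → L1-HIT  vc=[]
5: 0xc9 (blk 25, set 1) → L1-HIT  vc=[]
6: 0xcd (blk 25, set 1) → L1-HIT  vc=[]
7: 0x4a (blk 9, set 1) → MISS  vc=[25]
8: 0x48 (blk 9, set 1) → L1-HIT  vc=[25]
9: 0xcf (blk 25, set 1) → VC-HIT  vc=[9]
10: 0x2e (blk 5, set 1) → MISS  vc=[9, 25]
11: 0xb2 (blk 22, set 2) → L1-HIT  vc=[9, 25]
12: 0x2a (blk 5, set 1) → L1-HIT  vc=[9, 25]
13: 0xb3 (blk 22, set 2) → L1-HIT  vc=[9, 25]
14: 0x2e (blk 5, set 1) → L1-HIT  vc=[9, 25]
15: 0x75 (blk 14, set 2) → MISS  vc=[9, 25, 22]
16: 0x2b (blk 5, set 1) → L1-HIT  vc=[9, 25, 22]
17: 0x4a (blk 9, set 1) → VC-HIT  vc=[5, 25, 22]
18: 0x2a (blk 5, set 1) → VC-HIT  vc=[9, 25, 22]

SEQ = [MISS, MISS, L1-HIT, L1-HIT, L1-HIT, L1-HIT, L1-HIT, MISS, L1-HIT, VC-HIT, MISS, L1-HIT, L1-HIT, L1-HIT, L1-HIT, MISS, L1-HIT, VC-HIT, VC-HIT]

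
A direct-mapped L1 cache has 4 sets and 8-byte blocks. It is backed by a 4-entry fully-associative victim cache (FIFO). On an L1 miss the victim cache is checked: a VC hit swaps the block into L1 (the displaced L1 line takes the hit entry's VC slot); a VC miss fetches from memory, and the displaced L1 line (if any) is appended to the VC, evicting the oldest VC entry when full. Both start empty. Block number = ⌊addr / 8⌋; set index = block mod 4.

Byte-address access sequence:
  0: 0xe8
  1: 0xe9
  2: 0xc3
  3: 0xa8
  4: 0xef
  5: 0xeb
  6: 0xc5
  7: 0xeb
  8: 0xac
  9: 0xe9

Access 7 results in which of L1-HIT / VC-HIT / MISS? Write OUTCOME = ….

#0 0xe8→b29/s1 MISS; vc=[]
#1 0xe9→b29/s1 L1-HIT; vc=[]
#2 0xc3→b24/s0 MISS; vc=[]
#3 0xa8→b21/s1 MISS; vc=[29]
#4 0xef→b29/s1 VC-HIT; vc=[21]
#5 0xeb→b29/s1 L1-HIT; vc=[21]
#6 0xc5→b24/s0 L1-HIT; vc=[21]
#7 0xeb→b29/s1 L1-HIT; vc=[21]
#8 0xac→b21/s1 VC-HIT; vc=[29]
#9 0xe9→b29/s1 VC-HIT; vc=[21]

OUTCOME = L1-HIT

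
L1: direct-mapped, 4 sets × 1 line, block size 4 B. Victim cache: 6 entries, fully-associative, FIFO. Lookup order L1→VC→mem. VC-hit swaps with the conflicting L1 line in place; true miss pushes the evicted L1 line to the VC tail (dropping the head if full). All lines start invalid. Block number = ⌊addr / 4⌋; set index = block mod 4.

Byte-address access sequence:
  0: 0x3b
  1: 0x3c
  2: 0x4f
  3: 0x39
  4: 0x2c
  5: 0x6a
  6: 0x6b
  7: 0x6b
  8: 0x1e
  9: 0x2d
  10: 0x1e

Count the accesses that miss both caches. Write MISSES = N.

0: 0x3b (blk 14, set 2) → MISS  vc=[]
1: 0x3c (blk 15, set 3) → MISS  vc=[]
2: 0x4f (blk 19, set 3) → MISS  vc=[15]
3: 0x39 (blk 14, set 2) → L1-HIT  vc=[15]
4: 0x2c (blk 11, set 3) → MISS  vc=[15, 19]
5: 0x6a (blk 26, set 2) → MISS  vc=[15, 19, 14]
6: 0x6b (blk 26, set 2) → L1-HIT  vc=[15, 19, 14]
7: 0x6b (blk 26, set 2) → L1-HIT  vc=[15, 19, 14]
8: 0x1e (blk 7, set 3) → MISS  vc=[15, 19, 14, 11]
9: 0x2d (blk 11, set 3) → VC-HIT  vc=[15, 19, 14, 7]
10: 0x1e (blk 7, set 3) → VC-HIT  vc=[15, 19, 14, 11]

MISSES = 6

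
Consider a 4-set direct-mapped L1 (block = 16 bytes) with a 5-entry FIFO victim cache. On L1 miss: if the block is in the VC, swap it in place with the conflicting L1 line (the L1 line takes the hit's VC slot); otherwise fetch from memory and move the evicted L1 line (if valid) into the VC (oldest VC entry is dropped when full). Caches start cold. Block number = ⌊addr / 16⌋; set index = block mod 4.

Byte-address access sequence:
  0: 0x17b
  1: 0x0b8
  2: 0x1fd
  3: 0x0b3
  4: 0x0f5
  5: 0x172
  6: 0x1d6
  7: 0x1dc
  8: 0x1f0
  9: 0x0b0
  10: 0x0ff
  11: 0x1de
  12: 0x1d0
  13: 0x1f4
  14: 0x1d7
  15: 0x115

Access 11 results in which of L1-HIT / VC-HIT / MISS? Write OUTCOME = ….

OUTCOME = L1-HIT

  [0] addr=0x17b blk=23 s=3: MISS | VC []
  [1] addr=0xb8 blk=11 s=3: MISS | VC [23]
  [2] addr=0x1fd blk=31 s=3: MISS | VC [23, 11]
  [3] addr=0xb3 blk=11 s=3: VC-HIT | VC [23, 31]
  [4] addr=0xf5 blk=15 s=3: MISS | VC [23, 31, 11]
  [5] addr=0x172 blk=23 s=3: VC-HIT | VC [15, 31, 11]
  [6] addr=0x1d6 blk=29 s=1: MISS | VC [15, 31, 11]
  [7] addr=0x1dc blk=29 s=1: L1-HIT | VC [15, 31, 11]
  [8] addr=0x1f0 blk=31 s=3: VC-HIT | VC [15, 23, 11]
  [9] addr=0xb0 blk=11 s=3: VC-HIT | VC [15, 23, 31]
  [10] addr=0xff blk=15 s=3: VC-HIT | VC [11, 23, 31]
  [11] addr=0x1de blk=29 s=1: L1-HIT | VC [11, 23, 31]
  [12] addr=0x1d0 blk=29 s=1: L1-HIT | VC [11, 23, 31]
  [13] addr=0x1f4 blk=31 s=3: VC-HIT | VC [11, 23, 15]
  [14] addr=0x1d7 blk=29 s=1: L1-HIT | VC [11, 23, 15]
  [15] addr=0x115 blk=17 s=1: MISS | VC [11, 23, 15, 29]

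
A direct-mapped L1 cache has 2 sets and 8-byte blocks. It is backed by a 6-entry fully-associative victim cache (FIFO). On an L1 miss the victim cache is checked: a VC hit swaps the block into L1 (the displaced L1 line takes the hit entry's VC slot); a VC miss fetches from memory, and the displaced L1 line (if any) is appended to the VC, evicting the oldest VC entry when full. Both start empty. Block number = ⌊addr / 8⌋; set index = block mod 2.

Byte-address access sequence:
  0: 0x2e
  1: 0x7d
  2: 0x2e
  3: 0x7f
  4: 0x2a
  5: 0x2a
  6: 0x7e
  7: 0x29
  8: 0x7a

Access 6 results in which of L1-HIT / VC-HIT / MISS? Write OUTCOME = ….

OUTCOME = VC-HIT

#0 0x2e→b5/s1 MISS; vc=[]
#1 0x7d→b15/s1 MISS; vc=[5]
#2 0x2e→b5/s1 VC-HIT; vc=[15]
#3 0x7f→b15/s1 VC-HIT; vc=[5]
#4 0x2a→b5/s1 VC-HIT; vc=[15]
#5 0x2a→b5/s1 L1-HIT; vc=[15]
#6 0x7e→b15/s1 VC-HIT; vc=[5]
#7 0x29→b5/s1 VC-HIT; vc=[15]
#8 0x7a→b15/s1 VC-HIT; vc=[5]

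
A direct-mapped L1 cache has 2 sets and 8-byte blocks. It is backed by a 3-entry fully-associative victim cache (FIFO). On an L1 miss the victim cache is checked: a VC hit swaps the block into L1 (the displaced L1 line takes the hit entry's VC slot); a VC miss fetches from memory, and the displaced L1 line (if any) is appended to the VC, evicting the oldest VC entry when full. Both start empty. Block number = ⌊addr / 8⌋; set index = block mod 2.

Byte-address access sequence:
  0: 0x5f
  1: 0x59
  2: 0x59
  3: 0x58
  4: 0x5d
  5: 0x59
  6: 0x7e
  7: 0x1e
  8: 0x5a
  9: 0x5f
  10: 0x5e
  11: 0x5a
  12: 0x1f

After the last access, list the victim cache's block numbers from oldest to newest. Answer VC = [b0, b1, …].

  [0] addr=0x5f blk=11 s=1: MISS | VC []
  [1] addr=0x59 blk=11 s=1: L1-HIT | VC []
  [2] addr=0x59 blk=11 s=1: L1-HIT | VC []
  [3] addr=0x58 blk=11 s=1: L1-HIT | VC []
  [4] addr=0x5d blk=11 s=1: L1-HIT | VC []
  [5] addr=0x59 blk=11 s=1: L1-HIT | VC []
  [6] addr=0x7e blk=15 s=1: MISS | VC [11]
  [7] addr=0x1e blk=3 s=1: MISS | VC [11, 15]
  [8] addr=0x5a blk=11 s=1: VC-HIT | VC [3, 15]
  [9] addr=0x5f blk=11 s=1: L1-HIT | VC [3, 15]
  [10] addr=0x5e blk=11 s=1: L1-HIT | VC [3, 15]
  [11] addr=0x5a blk=11 s=1: L1-HIT | VC [3, 15]
  [12] addr=0x1f blk=3 s=1: VC-HIT | VC [11, 15]

VC = [11, 15]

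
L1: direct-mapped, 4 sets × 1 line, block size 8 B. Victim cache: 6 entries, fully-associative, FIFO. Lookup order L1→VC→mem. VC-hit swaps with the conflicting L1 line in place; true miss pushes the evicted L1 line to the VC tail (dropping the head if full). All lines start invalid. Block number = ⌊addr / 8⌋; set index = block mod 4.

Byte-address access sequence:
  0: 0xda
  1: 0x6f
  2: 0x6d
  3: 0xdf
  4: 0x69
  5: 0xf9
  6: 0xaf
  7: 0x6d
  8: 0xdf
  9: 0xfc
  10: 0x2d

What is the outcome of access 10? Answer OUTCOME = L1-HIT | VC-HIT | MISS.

OUTCOME = MISS

#0 0xda→b27/s3 MISS; vc=[]
#1 0x6f→b13/s1 MISS; vc=[]
#2 0x6d→b13/s1 L1-HIT; vc=[]
#3 0xdf→b27/s3 L1-HIT; vc=[]
#4 0x69→b13/s1 L1-HIT; vc=[]
#5 0xf9→b31/s3 MISS; vc=[27]
#6 0xaf→b21/s1 MISS; vc=[27,13]
#7 0x6d→b13/s1 VC-HIT; vc=[27,21]
#8 0xdf→b27/s3 VC-HIT; vc=[31,21]
#9 0xfc→b31/s3 VC-HIT; vc=[27,21]
#10 0x2d→b5/s1 MISS; vc=[27,21,13]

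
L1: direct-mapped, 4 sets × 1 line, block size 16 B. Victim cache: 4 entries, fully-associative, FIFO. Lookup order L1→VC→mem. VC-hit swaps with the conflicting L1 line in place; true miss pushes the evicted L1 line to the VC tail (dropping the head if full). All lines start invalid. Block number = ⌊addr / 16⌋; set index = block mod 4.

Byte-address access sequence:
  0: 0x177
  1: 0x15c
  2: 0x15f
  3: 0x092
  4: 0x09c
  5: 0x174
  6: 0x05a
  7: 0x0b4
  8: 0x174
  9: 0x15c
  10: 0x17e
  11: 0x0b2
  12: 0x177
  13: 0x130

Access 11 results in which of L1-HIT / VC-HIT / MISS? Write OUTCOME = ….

OUTCOME = VC-HIT

0: 0x177 (blk 23, set 3) → MISS  vc=[]
1: 0x15c (blk 21, set 1) → MISS  vc=[]
2: 0x15f (blk 21, set 1) → L1-HIT  vc=[]
3: 0x92 (blk 9, set 1) → MISS  vc=[21]
4: 0x9c (blk 9, set 1) → L1-HIT  vc=[21]
5: 0x174 (blk 23, set 3) → L1-HIT  vc=[21]
6: 0x5a (blk 5, set 1) → MISS  vc=[21, 9]
7: 0xb4 (blk 11, set 3) → MISS  vc=[21, 9, 23]
8: 0x174 (blk 23, set 3) → VC-HIT  vc=[21, 9, 11]
9: 0x15c (blk 21, set 1) → VC-HIT  vc=[5, 9, 11]
10: 0x17e (blk 23, set 3) → L1-HIT  vc=[5, 9, 11]
11: 0xb2 (blk 11, set 3) → VC-HIT  vc=[5, 9, 23]
12: 0x177 (blk 23, set 3) → VC-HIT  vc=[5, 9, 11]
13: 0x130 (blk 19, set 3) → MISS  vc=[5, 9, 11, 23]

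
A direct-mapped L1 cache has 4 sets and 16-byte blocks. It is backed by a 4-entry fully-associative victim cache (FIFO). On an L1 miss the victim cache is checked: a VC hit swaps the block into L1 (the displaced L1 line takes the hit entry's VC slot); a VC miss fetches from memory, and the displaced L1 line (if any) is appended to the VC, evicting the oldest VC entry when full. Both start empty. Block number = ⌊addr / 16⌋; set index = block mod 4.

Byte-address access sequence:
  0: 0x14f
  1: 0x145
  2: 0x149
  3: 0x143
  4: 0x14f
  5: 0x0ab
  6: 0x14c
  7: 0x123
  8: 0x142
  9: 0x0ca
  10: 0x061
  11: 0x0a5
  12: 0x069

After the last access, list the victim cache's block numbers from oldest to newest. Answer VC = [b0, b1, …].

0: 0x14f (blk 20, set 0) → MISS  vc=[]
1: 0x145 (blk 20, set 0) → L1-HIT  vc=[]
2: 0x149 (blk 20, set 0) → L1-HIT  vc=[]
3: 0x143 (blk 20, set 0) → L1-HIT  vc=[]
4: 0x14f (blk 20, set 0) → L1-HIT  vc=[]
5: 0xab (blk 10, set 2) → MISS  vc=[]
6: 0x14c (blk 20, set 0) → L1-HIT  vc=[]
7: 0x123 (blk 18, set 2) → MISS  vc=[10]
8: 0x142 (blk 20, set 0) → L1-HIT  vc=[10]
9: 0xca (blk 12, set 0) → MISS  vc=[10, 20]
10: 0x61 (blk 6, set 2) → MISS  vc=[10, 20, 18]
11: 0xa5 (blk 10, set 2) → VC-HIT  vc=[6, 20, 18]
12: 0x69 (blk 6, set 2) → VC-HIT  vc=[10, 20, 18]

VC = [10, 20, 18]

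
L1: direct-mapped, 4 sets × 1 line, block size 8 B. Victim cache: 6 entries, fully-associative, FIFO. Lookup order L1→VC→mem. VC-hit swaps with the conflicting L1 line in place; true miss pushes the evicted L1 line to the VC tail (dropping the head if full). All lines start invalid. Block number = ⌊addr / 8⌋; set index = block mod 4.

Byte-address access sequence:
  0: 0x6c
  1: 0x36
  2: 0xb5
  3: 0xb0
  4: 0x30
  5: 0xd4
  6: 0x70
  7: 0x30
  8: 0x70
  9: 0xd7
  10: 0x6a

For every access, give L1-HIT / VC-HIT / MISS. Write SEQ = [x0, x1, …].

SEQ = [MISS, MISS, MISS, L1-HIT, VC-HIT, MISS, MISS, VC-HIT, VC-HIT, VC-HIT, L1-HIT]

  [0] addr=0x6c blk=13 s=1: MISS | VC []
  [1] addr=0x36 blk=6 s=2: MISS | VC []
  [2] addr=0xb5 blk=22 s=2: MISS | VC [6]
  [3] addr=0xb0 blk=22 s=2: L1-HIT | VC [6]
  [4] addr=0x30 blk=6 s=2: VC-HIT | VC [22]
  [5] addr=0xd4 blk=26 s=2: MISS | VC [22, 6]
  [6] addr=0x70 blk=14 s=2: MISS | VC [22, 6, 26]
  [7] addr=0x30 blk=6 s=2: VC-HIT | VC [22, 14, 26]
  [8] addr=0x70 blk=14 s=2: VC-HIT | VC [22, 6, 26]
  [9] addr=0xd7 blk=26 s=2: VC-HIT | VC [22, 6, 14]
  [10] addr=0x6a blk=13 s=1: L1-HIT | VC [22, 6, 14]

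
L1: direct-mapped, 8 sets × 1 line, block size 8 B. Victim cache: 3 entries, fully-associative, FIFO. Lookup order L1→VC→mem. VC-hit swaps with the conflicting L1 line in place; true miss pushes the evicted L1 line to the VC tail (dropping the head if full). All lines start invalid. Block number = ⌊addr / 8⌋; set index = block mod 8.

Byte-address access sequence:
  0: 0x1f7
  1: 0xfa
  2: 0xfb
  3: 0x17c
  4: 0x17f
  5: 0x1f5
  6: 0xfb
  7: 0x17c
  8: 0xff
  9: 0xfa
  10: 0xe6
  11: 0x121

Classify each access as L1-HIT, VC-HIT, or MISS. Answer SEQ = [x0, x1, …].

0: 0x1f7 (blk 62, set 6) → MISS  vc=[]
1: 0xfa (blk 31, set 7) → MISS  vc=[]
2: 0xfb (blk 31, set 7) → L1-HIT  vc=[]
3: 0x17c (blk 47, set 7) → MISS  vc=[31]
4: 0x17f (blk 47, set 7) → L1-HIT  vc=[31]
5: 0x1f5 (blk 62, set 6) → L1-HIT  vc=[31]
6: 0xfb (blk 31, set 7) → VC-HIT  vc=[47]
7: 0x17c (blk 47, set 7) → VC-HIT  vc=[31]
8: 0xff (blk 31, set 7) → VC-HIT  vc=[47]
9: 0xfa (blk 31, set 7) → L1-HIT  vc=[47]
10: 0xe6 (blk 28, set 4) → MISS  vc=[47]
11: 0x121 (blk 36, set 4) → MISS  vc=[47, 28]

SEQ = [MISS, MISS, L1-HIT, MISS, L1-HIT, L1-HIT, VC-HIT, VC-HIT, VC-HIT, L1-HIT, MISS, MISS]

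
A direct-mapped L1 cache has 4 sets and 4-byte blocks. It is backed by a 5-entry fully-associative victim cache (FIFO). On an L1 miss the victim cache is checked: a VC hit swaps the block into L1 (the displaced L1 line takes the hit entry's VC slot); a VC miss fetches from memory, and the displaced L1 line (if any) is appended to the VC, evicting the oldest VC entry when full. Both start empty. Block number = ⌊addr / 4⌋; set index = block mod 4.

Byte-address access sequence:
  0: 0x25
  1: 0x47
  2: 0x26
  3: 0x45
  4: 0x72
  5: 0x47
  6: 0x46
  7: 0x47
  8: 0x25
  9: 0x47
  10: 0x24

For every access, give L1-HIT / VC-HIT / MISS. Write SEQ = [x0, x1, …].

#0 0x25→b9/s1 MISS; vc=[]
#1 0x47→b17/s1 MISS; vc=[9]
#2 0x26→b9/s1 VC-HIT; vc=[17]
#3 0x45→b17/s1 VC-HIT; vc=[9]
#4 0x72→b28/s0 MISS; vc=[9]
#5 0x47→b17/s1 L1-HIT; vc=[9]
#6 0x46→b17/s1 L1-HIT; vc=[9]
#7 0x47→b17/s1 L1-HIT; vc=[9]
#8 0x25→b9/s1 VC-HIT; vc=[17]
#9 0x47→b17/s1 VC-HIT; vc=[9]
#10 0x24→b9/s1 VC-HIT; vc=[17]

SEQ = [MISS, MISS, VC-HIT, VC-HIT, MISS, L1-HIT, L1-HIT, L1-HIT, VC-HIT, VC-HIT, VC-HIT]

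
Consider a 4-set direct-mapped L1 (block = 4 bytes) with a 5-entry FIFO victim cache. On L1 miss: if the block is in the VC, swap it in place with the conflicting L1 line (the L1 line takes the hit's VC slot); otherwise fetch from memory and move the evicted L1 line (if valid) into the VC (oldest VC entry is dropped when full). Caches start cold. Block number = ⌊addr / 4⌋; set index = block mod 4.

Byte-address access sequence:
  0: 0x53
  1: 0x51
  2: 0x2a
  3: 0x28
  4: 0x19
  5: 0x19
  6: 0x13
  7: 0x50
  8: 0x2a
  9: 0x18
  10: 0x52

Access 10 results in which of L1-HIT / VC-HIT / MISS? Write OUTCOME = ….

OUTCOME = L1-HIT

#0 0x53→b20/s0 MISS; vc=[]
#1 0x51→b20/s0 L1-HIT; vc=[]
#2 0x2a→b10/s2 MISS; vc=[]
#3 0x28→b10/s2 L1-HIT; vc=[]
#4 0x19→b6/s2 MISS; vc=[10]
#5 0x19→b6/s2 L1-HIT; vc=[10]
#6 0x13→b4/s0 MISS; vc=[10,20]
#7 0x50→b20/s0 VC-HIT; vc=[10,4]
#8 0x2a→b10/s2 VC-HIT; vc=[6,4]
#9 0x18→b6/s2 VC-HIT; vc=[10,4]
#10 0x52→b20/s0 L1-HIT; vc=[10,4]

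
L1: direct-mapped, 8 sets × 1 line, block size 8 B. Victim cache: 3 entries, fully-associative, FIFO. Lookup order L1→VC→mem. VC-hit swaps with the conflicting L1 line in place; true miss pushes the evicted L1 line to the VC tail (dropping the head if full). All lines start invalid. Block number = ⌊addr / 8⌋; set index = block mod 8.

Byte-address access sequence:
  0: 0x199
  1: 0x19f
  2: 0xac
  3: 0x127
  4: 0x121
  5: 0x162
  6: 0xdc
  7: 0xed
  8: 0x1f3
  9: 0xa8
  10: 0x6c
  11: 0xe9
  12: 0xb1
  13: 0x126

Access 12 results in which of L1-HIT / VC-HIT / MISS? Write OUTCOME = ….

OUTCOME = MISS

0: 0x199 (blk 51, set 3) → MISS  vc=[]
1: 0x19f (blk 51, set 3) → L1-HIT  vc=[]
2: 0xac (blk 21, set 5) → MISS  vc=[]
3: 0x127 (blk 36, set 4) → MISS  vc=[]
4: 0x121 (blk 36, set 4) → L1-HIT  vc=[]
5: 0x162 (blk 44, set 4) → MISS  vc=[36]
6: 0xdc (blk 27, set 3) → MISS  vc=[36, 51]
7: 0xed (blk 29, set 5) → MISS  vc=[36, 51, 21]
8: 0x1f3 (blk 62, set 6) → MISS  vc=[36, 51, 21]
9: 0xa8 (blk 21, set 5) → VC-HIT  vc=[36, 51, 29]
10: 0x6c (blk 13, set 5) → MISS  vc=[51, 29, 21]
11: 0xe9 (blk 29, set 5) → VC-HIT  vc=[51, 13, 21]
12: 0xb1 (blk 22, set 6) → MISS  vc=[13, 21, 62]
13: 0x126 (blk 36, set 4) → MISS  vc=[21, 62, 44]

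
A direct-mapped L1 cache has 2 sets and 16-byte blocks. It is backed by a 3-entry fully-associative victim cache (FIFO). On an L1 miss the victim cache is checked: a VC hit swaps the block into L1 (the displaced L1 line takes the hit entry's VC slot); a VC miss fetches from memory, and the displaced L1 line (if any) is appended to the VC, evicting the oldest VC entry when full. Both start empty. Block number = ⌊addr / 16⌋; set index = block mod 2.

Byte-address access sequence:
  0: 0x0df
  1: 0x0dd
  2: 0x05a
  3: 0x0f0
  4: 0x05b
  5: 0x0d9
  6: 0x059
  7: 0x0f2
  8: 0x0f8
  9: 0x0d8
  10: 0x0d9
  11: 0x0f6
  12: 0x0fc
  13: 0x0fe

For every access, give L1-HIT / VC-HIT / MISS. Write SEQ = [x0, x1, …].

SEQ = [MISS, L1-HIT, MISS, MISS, VC-HIT, VC-HIT, VC-HIT, VC-HIT, L1-HIT, VC-HIT, L1-HIT, VC-HIT, L1-HIT, L1-HIT]

  [0] addr=0xdf blk=13 s=1: MISS | VC []
  [1] addr=0xdd blk=13 s=1: L1-HIT | VC []
  [2] addr=0x5a blk=5 s=1: MISS | VC [13]
  [3] addr=0xf0 blk=15 s=1: MISS | VC [13, 5]
  [4] addr=0x5b blk=5 s=1: VC-HIT | VC [13, 15]
  [5] addr=0xd9 blk=13 s=1: VC-HIT | VC [5, 15]
  [6] addr=0x59 blk=5 s=1: VC-HIT | VC [13, 15]
  [7] addr=0xf2 blk=15 s=1: VC-HIT | VC [13, 5]
  [8] addr=0xf8 blk=15 s=1: L1-HIT | VC [13, 5]
  [9] addr=0xd8 blk=13 s=1: VC-HIT | VC [15, 5]
  [10] addr=0xd9 blk=13 s=1: L1-HIT | VC [15, 5]
  [11] addr=0xf6 blk=15 s=1: VC-HIT | VC [13, 5]
  [12] addr=0xfc blk=15 s=1: L1-HIT | VC [13, 5]
  [13] addr=0xfe blk=15 s=1: L1-HIT | VC [13, 5]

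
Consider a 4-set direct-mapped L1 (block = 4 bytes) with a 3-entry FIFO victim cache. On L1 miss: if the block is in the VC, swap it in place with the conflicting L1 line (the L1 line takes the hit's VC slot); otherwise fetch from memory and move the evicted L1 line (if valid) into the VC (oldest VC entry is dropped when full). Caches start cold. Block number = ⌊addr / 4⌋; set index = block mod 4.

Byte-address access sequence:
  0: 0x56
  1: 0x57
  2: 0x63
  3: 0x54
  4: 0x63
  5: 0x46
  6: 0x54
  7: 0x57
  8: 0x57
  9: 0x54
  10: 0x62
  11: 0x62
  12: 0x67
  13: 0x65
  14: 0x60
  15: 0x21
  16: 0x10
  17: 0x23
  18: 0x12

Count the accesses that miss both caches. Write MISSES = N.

MISSES = 6

#0 0x56→b21/s1 MISS; vc=[]
#1 0x57→b21/s1 L1-HIT; vc=[]
#2 0x63→b24/s0 MISS; vc=[]
#3 0x54→b21/s1 L1-HIT; vc=[]
#4 0x63→b24/s0 L1-HIT; vc=[]
#5 0x46→b17/s1 MISS; vc=[21]
#6 0x54→b21/s1 VC-HIT; vc=[17]
#7 0x57→b21/s1 L1-HIT; vc=[17]
#8 0x57→b21/s1 L1-HIT; vc=[17]
#9 0x54→b21/s1 L1-HIT; vc=[17]
#10 0x62→b24/s0 L1-HIT; vc=[17]
#11 0x62→b24/s0 L1-HIT; vc=[17]
#12 0x67→b25/s1 MISS; vc=[17,21]
#13 0x65→b25/s1 L1-HIT; vc=[17,21]
#14 0x60→b24/s0 L1-HIT; vc=[17,21]
#15 0x21→b8/s0 MISS; vc=[17,21,24]
#16 0x10→b4/s0 MISS; vc=[21,24,8]
#17 0x23→b8/s0 VC-HIT; vc=[21,24,4]
#18 0x12→b4/s0 VC-HIT; vc=[21,24,8]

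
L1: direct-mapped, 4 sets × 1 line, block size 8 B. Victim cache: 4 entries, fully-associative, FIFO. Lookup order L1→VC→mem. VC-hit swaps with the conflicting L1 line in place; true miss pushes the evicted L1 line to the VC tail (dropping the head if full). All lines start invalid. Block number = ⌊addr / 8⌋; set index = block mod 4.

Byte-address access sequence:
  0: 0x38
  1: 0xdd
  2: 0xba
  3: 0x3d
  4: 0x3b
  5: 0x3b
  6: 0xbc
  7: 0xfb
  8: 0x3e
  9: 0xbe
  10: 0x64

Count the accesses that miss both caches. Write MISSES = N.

MISSES = 5

0: 0x38 (blk 7, set 3) → MISS  vc=[]
1: 0xdd (blk 27, set 3) → MISS  vc=[7]
2: 0xba (blk 23, set 3) → MISS  vc=[7, 27]
3: 0x3d (blk 7, set 3) → VC-HIT  vc=[23, 27]
4: 0x3b (blk 7, set 3) → L1-HIT  vc=[23, 27]
5: 0x3b (blk 7, set 3) → L1-HIT  vc=[23, 27]
6: 0xbc (blk 23, set 3) → VC-HIT  vc=[7, 27]
7: 0xfb (blk 31, set 3) → MISS  vc=[7, 27, 23]
8: 0x3e (blk 7, set 3) → VC-HIT  vc=[31, 27, 23]
9: 0xbe (blk 23, set 3) → VC-HIT  vc=[31, 27, 7]
10: 0x64 (blk 12, set 0) → MISS  vc=[31, 27, 7]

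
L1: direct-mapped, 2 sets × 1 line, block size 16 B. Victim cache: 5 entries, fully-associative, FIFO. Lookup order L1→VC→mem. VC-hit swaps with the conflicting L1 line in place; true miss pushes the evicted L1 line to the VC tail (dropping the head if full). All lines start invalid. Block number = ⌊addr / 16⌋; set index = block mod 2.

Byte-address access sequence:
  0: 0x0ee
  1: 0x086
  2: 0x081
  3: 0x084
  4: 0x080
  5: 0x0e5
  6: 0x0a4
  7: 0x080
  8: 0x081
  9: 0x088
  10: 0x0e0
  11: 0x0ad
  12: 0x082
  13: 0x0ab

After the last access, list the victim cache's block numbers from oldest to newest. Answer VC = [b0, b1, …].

VC = [14, 8]

0: 0xee (blk 14, set 0) → MISS  vc=[]
1: 0x86 (blk 8, set 0) → MISS  vc=[14]
2: 0x81 (blk 8, set 0) → L1-HIT  vc=[14]
3: 0x84 (blk 8, set 0) → L1-HIT  vc=[14]
4: 0x80 (blk 8, set 0) → L1-HIT  vc=[14]
5: 0xe5 (blk 14, set 0) → VC-HIT  vc=[8]
6: 0xa4 (blk 10, set 0) → MISS  vc=[8, 14]
7: 0x80 (blk 8, set 0) → VC-HIT  vc=[10, 14]
8: 0x81 (blk 8, set 0) → L1-HIT  vc=[10, 14]
9: 0x88 (blk 8, set 0) → L1-HIT  vc=[10, 14]
10: 0xe0 (blk 14, set 0) → VC-HIT  vc=[10, 8]
11: 0xad (blk 10, set 0) → VC-HIT  vc=[14, 8]
12: 0x82 (blk 8, set 0) → VC-HIT  vc=[14, 10]
13: 0xab (blk 10, set 0) → VC-HIT  vc=[14, 8]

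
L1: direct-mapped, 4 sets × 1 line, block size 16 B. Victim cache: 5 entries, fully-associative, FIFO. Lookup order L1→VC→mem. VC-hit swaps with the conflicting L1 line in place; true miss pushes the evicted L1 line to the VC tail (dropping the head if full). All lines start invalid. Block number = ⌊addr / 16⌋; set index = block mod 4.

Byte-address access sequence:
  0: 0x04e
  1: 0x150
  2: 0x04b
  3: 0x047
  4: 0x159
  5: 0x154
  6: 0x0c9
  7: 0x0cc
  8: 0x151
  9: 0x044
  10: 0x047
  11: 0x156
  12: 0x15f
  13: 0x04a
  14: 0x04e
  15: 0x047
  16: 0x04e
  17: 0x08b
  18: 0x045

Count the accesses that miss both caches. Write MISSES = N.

MISSES = 4

0: 0x4e (blk 4, set 0) → MISS  vc=[]
1: 0x150 (blk 21, set 1) → MISS  vc=[]
2: 0x4b (blk 4, set 0) → L1-HIT  vc=[]
3: 0x47 (blk 4, set 0) → L1-HIT  vc=[]
4: 0x159 (blk 21, set 1) → L1-HIT  vc=[]
5: 0x154 (blk 21, set 1) → L1-HIT  vc=[]
6: 0xc9 (blk 12, set 0) → MISS  vc=[4]
7: 0xcc (blk 12, set 0) → L1-HIT  vc=[4]
8: 0x151 (blk 21, set 1) → L1-HIT  vc=[4]
9: 0x44 (blk 4, set 0) → VC-HIT  vc=[12]
10: 0x47 (blk 4, set 0) → L1-HIT  vc=[12]
11: 0x156 (blk 21, set 1) → L1-HIT  vc=[12]
12: 0x15f (blk 21, set 1) → L1-HIT  vc=[12]
13: 0x4a (blk 4, set 0) → L1-HIT  vc=[12]
14: 0x4e (blk 4, set 0) → L1-HIT  vc=[12]
15: 0x47 (blk 4, set 0) → L1-HIT  vc=[12]
16: 0x4e (blk 4, set 0) → L1-HIT  vc=[12]
17: 0x8b (blk 8, set 0) → MISS  vc=[12, 4]
18: 0x45 (blk 4, set 0) → VC-HIT  vc=[12, 8]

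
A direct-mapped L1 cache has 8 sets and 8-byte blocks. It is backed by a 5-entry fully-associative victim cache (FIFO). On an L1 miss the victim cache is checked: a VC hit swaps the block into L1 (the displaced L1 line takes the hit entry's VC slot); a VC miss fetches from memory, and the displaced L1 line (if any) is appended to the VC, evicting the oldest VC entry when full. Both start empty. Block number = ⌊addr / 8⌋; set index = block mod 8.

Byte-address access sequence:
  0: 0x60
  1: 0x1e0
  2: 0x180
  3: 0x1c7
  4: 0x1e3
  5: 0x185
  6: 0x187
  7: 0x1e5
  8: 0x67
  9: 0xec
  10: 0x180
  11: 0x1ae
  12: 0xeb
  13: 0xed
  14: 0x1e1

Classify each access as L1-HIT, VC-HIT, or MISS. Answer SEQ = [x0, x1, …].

0: 0x60 (blk 12, set 4) → MISS  vc=[]
1: 0x1e0 (blk 60, set 4) → MISS  vc=[12]
2: 0x180 (blk 48, set 0) → MISS  vc=[12]
3: 0x1c7 (blk 56, set 0) → MISS  vc=[12, 48]
4: 0x1e3 (blk 60, set 4) → L1-HIT  vc=[12, 48]
5: 0x185 (blk 48, set 0) → VC-HIT  vc=[12, 56]
6: 0x187 (blk 48, set 0) → L1-HIT  vc=[12, 56]
7: 0x1e5 (blk 60, set 4) → L1-HIT  vc=[12, 56]
8: 0x67 (blk 12, set 4) → VC-HIT  vc=[60, 56]
9: 0xec (blk 29, set 5) → MISS  vc=[60, 56]
10: 0x180 (blk 48, set 0) → L1-HIT  vc=[60, 56]
11: 0x1ae (blk 53, set 5) → MISS  vc=[60, 56, 29]
12: 0xeb (blk 29, set 5) → VC-HIT  vc=[60, 56, 53]
13: 0xed (blk 29, set 5) → L1-HIT  vc=[60, 56, 53]
14: 0x1e1 (blk 60, set 4) → VC-HIT  vc=[12, 56, 53]

SEQ = [MISS, MISS, MISS, MISS, L1-HIT, VC-HIT, L1-HIT, L1-HIT, VC-HIT, MISS, L1-HIT, MISS, VC-HIT, L1-HIT, VC-HIT]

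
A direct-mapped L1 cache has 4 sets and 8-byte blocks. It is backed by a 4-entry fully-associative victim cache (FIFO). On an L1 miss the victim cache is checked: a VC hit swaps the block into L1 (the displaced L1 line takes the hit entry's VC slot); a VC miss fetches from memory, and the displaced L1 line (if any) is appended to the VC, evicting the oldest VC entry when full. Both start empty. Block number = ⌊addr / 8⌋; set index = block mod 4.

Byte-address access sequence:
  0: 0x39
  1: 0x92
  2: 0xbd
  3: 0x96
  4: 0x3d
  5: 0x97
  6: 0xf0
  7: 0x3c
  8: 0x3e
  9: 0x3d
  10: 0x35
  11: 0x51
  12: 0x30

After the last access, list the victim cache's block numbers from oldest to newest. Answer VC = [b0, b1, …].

#0 0x39→b7/s3 MISS; vc=[]
#1 0x92→b18/s2 MISS; vc=[]
#2 0xbd→b23/s3 MISS; vc=[7]
#3 0x96→b18/s2 L1-HIT; vc=[7]
#4 0x3d→b7/s3 VC-HIT; vc=[23]
#5 0x97→b18/s2 L1-HIT; vc=[23]
#6 0xf0→b30/s2 MISS; vc=[23,18]
#7 0x3c→b7/s3 L1-HIT; vc=[23,18]
#8 0x3e→b7/s3 L1-HIT; vc=[23,18]
#9 0x3d→b7/s3 L1-HIT; vc=[23,18]
#10 0x35→b6/s2 MISS; vc=[23,18,30]
#11 0x51→b10/s2 MISS; vc=[23,18,30,6]
#12 0x30→b6/s2 VC-HIT; vc=[23,18,30,10]

VC = [23, 18, 30, 10]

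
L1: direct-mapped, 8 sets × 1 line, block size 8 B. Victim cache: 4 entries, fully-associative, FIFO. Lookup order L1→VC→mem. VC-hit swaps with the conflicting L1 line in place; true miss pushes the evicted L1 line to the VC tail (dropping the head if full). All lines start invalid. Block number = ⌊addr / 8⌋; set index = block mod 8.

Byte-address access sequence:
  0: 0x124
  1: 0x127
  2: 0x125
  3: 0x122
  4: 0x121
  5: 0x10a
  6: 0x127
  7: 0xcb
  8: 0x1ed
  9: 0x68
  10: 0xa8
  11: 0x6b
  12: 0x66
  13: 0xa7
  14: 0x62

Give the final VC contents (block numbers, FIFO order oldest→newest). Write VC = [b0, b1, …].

  [0] addr=0x124 blk=36 s=4: MISS | VC []
  [1] addr=0x127 blk=36 s=4: L1-HIT | VC []
  [2] addr=0x125 blk=36 s=4: L1-HIT | VC []
  [3] addr=0x122 blk=36 s=4: L1-HIT | VC []
  [4] addr=0x121 blk=36 s=4: L1-HIT | VC []
  [5] addr=0x10a blk=33 s=1: MISS | VC []
  [6] addr=0x127 blk=36 s=4: L1-HIT | VC []
  [7] addr=0xcb blk=25 s=1: MISS | VC [33]
  [8] addr=0x1ed blk=61 s=5: MISS | VC [33]
  [9] addr=0x68 blk=13 s=5: MISS | VC [33, 61]
  [10] addr=0xa8 blk=21 s=5: MISS | VC [33, 61, 13]
  [11] addr=0x6b blk=13 s=5: VC-HIT | VC [33, 61, 21]
  [12] addr=0x66 blk=12 s=4: MISS | VC [33, 61, 21, 36]
  [13] addr=0xa7 blk=20 s=4: MISS | VC [61, 21, 36, 12]
  [14] addr=0x62 blk=12 s=4: VC-HIT | VC [61, 21, 36, 20]

VC = [61, 21, 36, 20]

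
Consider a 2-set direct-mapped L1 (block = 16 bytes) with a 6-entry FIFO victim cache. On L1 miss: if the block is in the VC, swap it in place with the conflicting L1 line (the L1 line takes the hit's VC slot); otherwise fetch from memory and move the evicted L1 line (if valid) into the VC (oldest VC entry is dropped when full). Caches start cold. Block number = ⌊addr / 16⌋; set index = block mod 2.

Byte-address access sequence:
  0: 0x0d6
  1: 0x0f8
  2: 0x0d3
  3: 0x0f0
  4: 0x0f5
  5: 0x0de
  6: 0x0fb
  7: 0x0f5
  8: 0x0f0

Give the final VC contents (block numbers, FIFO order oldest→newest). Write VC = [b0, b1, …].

#0 0xd6→b13/s1 MISS; vc=[]
#1 0xf8→b15/s1 MISS; vc=[13]
#2 0xd3→b13/s1 VC-HIT; vc=[15]
#3 0xf0→b15/s1 VC-HIT; vc=[13]
#4 0xf5→b15/s1 L1-HIT; vc=[13]
#5 0xde→b13/s1 VC-HIT; vc=[15]
#6 0xfb→b15/s1 VC-HIT; vc=[13]
#7 0xf5→b15/s1 L1-HIT; vc=[13]
#8 0xf0→b15/s1 L1-HIT; vc=[13]

VC = [13]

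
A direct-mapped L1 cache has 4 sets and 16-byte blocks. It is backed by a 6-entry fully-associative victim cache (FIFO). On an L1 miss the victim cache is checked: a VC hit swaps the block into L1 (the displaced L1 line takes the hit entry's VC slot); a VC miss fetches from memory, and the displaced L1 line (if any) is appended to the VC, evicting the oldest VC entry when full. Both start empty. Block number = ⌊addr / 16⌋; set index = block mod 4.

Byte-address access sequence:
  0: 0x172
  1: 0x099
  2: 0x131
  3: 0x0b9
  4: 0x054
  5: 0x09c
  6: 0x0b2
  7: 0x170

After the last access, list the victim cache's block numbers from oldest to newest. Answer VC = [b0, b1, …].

VC = [11, 19, 5]

  [0] addr=0x172 blk=23 s=3: MISS | VC []
  [1] addr=0x99 blk=9 s=1: MISS | VC []
  [2] addr=0x131 blk=19 s=3: MISS | VC [23]
  [3] addr=0xb9 blk=11 s=3: MISS | VC [23, 19]
  [4] addr=0x54 blk=5 s=1: MISS | VC [23, 19, 9]
  [5] addr=0x9c blk=9 s=1: VC-HIT | VC [23, 19, 5]
  [6] addr=0xb2 blk=11 s=3: L1-HIT | VC [23, 19, 5]
  [7] addr=0x170 blk=23 s=3: VC-HIT | VC [11, 19, 5]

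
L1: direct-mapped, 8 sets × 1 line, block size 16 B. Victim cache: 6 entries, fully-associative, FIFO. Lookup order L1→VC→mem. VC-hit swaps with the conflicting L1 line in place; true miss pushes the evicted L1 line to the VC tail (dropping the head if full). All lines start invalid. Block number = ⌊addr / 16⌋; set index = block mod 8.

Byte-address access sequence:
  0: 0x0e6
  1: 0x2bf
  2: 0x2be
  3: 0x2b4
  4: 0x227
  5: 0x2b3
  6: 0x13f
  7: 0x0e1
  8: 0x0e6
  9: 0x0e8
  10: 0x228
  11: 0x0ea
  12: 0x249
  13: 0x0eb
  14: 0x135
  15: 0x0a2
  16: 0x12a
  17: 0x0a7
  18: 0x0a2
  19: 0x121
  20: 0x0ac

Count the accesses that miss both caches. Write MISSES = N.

MISSES = 7

  [0] addr=0xe6 blk=14 s=6: MISS | VC []
  [1] addr=0x2bf blk=43 s=3: MISS | VC []
  [2] addr=0x2be blk=43 s=3: L1-HIT | VC []
  [3] addr=0x2b4 blk=43 s=3: L1-HIT | VC []
  [4] addr=0x227 blk=34 s=2: MISS | VC []
  [5] addr=0x2b3 blk=43 s=3: L1-HIT | VC []
  [6] addr=0x13f blk=19 s=3: MISS | VC [43]
  [7] addr=0xe1 blk=14 s=6: L1-HIT | VC [43]
  [8] addr=0xe6 blk=14 s=6: L1-HIT | VC [43]
  [9] addr=0xe8 blk=14 s=6: L1-HIT | VC [43]
  [10] addr=0x228 blk=34 s=2: L1-HIT | VC [43]
  [11] addr=0xea blk=14 s=6: L1-HIT | VC [43]
  [12] addr=0x249 blk=36 s=4: MISS | VC [43]
  [13] addr=0xeb blk=14 s=6: L1-HIT | VC [43]
  [14] addr=0x135 blk=19 s=3: L1-HIT | VC [43]
  [15] addr=0xa2 blk=10 s=2: MISS | VC [43, 34]
  [16] addr=0x12a blk=18 s=2: MISS | VC [43, 34, 10]
  [17] addr=0xa7 blk=10 s=2: VC-HIT | VC [43, 34, 18]
  [18] addr=0xa2 blk=10 s=2: L1-HIT | VC [43, 34, 18]
  [19] addr=0x121 blk=18 s=2: VC-HIT | VC [43, 34, 10]
  [20] addr=0xac blk=10 s=2: VC-HIT | VC [43, 34, 18]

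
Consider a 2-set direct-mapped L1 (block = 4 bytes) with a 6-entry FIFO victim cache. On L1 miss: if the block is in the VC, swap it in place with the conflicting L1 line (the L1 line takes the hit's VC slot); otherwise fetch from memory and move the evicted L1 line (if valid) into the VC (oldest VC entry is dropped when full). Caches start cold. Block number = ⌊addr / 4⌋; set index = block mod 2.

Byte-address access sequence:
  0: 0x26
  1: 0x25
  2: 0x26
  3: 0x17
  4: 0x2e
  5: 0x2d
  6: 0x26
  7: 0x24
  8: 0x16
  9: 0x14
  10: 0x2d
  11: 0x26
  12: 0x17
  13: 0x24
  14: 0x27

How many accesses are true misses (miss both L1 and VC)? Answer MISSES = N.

0: 0x26 (blk 9, set 1) → MISS  vc=[]
1: 0x25 (blk 9, set 1) → L1-HIT  vc=[]
2: 0x26 (blk 9, set 1) → L1-HIT  vc=[]
3: 0x17 (blk 5, set 1) → MISS  vc=[9]
4: 0x2e (blk 11, set 1) → MISS  vc=[9, 5]
5: 0x2d (blk 11, set 1) → L1-HIT  vc=[9, 5]
6: 0x26 (blk 9, set 1) → VC-HIT  vc=[11, 5]
7: 0x24 (blk 9, set 1) → L1-HIT  vc=[11, 5]
8: 0x16 (blk 5, set 1) → VC-HIT  vc=[11, 9]
9: 0x14 (blk 5, set 1) → L1-HIT  vc=[11, 9]
10: 0x2d (blk 11, set 1) → VC-HIT  vc=[5, 9]
11: 0x26 (blk 9, set 1) → VC-HIT  vc=[5, 11]
12: 0x17 (blk 5, set 1) → VC-HIT  vc=[9, 11]
13: 0x24 (blk 9, set 1) → VC-HIT  vc=[5, 11]
14: 0x27 (blk 9, set 1) → L1-HIT  vc=[5, 11]

MISSES = 3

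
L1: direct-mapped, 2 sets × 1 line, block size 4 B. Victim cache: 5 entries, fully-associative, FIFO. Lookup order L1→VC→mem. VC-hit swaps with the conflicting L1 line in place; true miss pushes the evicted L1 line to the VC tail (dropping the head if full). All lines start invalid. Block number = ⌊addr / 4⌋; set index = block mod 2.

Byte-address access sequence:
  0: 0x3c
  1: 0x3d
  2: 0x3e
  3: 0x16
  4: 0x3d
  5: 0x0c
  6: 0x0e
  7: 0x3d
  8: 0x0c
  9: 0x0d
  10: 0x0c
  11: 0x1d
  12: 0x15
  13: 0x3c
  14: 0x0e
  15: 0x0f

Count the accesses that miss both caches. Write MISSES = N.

MISSES = 4

  [0] addr=0x3c blk=15 s=1: MISS | VC []
  [1] addr=0x3d blk=15 s=1: L1-HIT | VC []
  [2] addr=0x3e blk=15 s=1: L1-HIT | VC []
  [3] addr=0x16 blk=5 s=1: MISS | VC [15]
  [4] addr=0x3d blk=15 s=1: VC-HIT | VC [5]
  [5] addr=0xc blk=3 s=1: MISS | VC [5, 15]
  [6] addr=0xe blk=3 s=1: L1-HIT | VC [5, 15]
  [7] addr=0x3d blk=15 s=1: VC-HIT | VC [5, 3]
  [8] addr=0xc blk=3 s=1: VC-HIT | VC [5, 15]
  [9] addr=0xd blk=3 s=1: L1-HIT | VC [5, 15]
  [10] addr=0xc blk=3 s=1: L1-HIT | VC [5, 15]
  [11] addr=0x1d blk=7 s=1: MISS | VC [5, 15, 3]
  [12] addr=0x15 blk=5 s=1: VC-HIT | VC [7, 15, 3]
  [13] addr=0x3c blk=15 s=1: VC-HIT | VC [7, 5, 3]
  [14] addr=0xe blk=3 s=1: VC-HIT | VC [7, 5, 15]
  [15] addr=0xf blk=3 s=1: L1-HIT | VC [7, 5, 15]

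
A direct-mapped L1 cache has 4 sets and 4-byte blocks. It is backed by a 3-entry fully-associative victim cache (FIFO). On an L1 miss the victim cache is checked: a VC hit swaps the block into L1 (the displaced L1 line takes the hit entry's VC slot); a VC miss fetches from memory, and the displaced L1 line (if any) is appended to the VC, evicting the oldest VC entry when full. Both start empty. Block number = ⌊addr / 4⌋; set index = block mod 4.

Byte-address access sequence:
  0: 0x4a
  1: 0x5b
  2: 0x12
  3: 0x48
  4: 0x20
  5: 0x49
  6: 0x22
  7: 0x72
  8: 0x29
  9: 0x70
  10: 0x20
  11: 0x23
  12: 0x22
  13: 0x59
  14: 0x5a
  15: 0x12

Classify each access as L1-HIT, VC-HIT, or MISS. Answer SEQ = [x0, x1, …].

SEQ = [MISS, MISS, MISS, VC-HIT, MISS, L1-HIT, L1-HIT, MISS, MISS, L1-HIT, VC-HIT, L1-HIT, L1-HIT, MISS, L1-HIT, MISS]

0: 0x4a (blk 18, set 2) → MISS  vc=[]
1: 0x5b (blk 22, set 2) → MISS  vc=[18]
2: 0x12 (blk 4, set 0) → MISS  vc=[18]
3: 0x48 (blk 18, set 2) → VC-HIT  vc=[22]
4: 0x20 (blk 8, set 0) → MISS  vc=[22, 4]
5: 0x49 (blk 18, set 2) → L1-HIT  vc=[22, 4]
6: 0x22 (blk 8, set 0) → L1-HIT  vc=[22, 4]
7: 0x72 (blk 28, set 0) → MISS  vc=[22, 4, 8]
8: 0x29 (blk 10, set 2) → MISS  vc=[4, 8, 18]
9: 0x70 (blk 28, set 0) → L1-HIT  vc=[4, 8, 18]
10: 0x20 (blk 8, set 0) → VC-HIT  vc=[4, 28, 18]
11: 0x23 (blk 8, set 0) → L1-HIT  vc=[4, 28, 18]
12: 0x22 (blk 8, set 0) → L1-HIT  vc=[4, 28, 18]
13: 0x59 (blk 22, set 2) → MISS  vc=[28, 18, 10]
14: 0x5a (blk 22, set 2) → L1-HIT  vc=[28, 18, 10]
15: 0x12 (blk 4, set 0) → MISS  vc=[18, 10, 8]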